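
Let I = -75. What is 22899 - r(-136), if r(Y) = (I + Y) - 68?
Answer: 23178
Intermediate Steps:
r(Y) = -143 + Y (r(Y) = (-75 + Y) - 68 = -143 + Y)
22899 - r(-136) = 22899 - (-143 - 136) = 22899 - 1*(-279) = 22899 + 279 = 23178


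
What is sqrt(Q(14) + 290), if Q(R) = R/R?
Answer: sqrt(291) ≈ 17.059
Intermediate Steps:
Q(R) = 1
sqrt(Q(14) + 290) = sqrt(1 + 290) = sqrt(291)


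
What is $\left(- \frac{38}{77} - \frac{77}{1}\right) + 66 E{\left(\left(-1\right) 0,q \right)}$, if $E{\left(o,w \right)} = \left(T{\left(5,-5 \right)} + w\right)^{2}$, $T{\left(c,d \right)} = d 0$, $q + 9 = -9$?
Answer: $\frac{1640601}{77} \approx 21307.0$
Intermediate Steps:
$q = -18$ ($q = -9 - 9 = -18$)
$T{\left(c,d \right)} = 0$
$E{\left(o,w \right)} = w^{2}$ ($E{\left(o,w \right)} = \left(0 + w\right)^{2} = w^{2}$)
$\left(- \frac{38}{77} - \frac{77}{1}\right) + 66 E{\left(\left(-1\right) 0,q \right)} = \left(- \frac{38}{77} - \frac{77}{1}\right) + 66 \left(-18\right)^{2} = \left(\left(-38\right) \frac{1}{77} - 77\right) + 66 \cdot 324 = \left(- \frac{38}{77} - 77\right) + 21384 = - \frac{5967}{77} + 21384 = \frac{1640601}{77}$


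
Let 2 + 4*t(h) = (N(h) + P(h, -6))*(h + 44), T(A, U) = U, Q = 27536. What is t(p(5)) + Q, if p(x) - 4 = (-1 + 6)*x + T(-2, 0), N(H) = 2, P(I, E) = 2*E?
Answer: 27353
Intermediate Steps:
p(x) = 4 + 5*x (p(x) = 4 + ((-1 + 6)*x + 0) = 4 + (5*x + 0) = 4 + 5*x)
t(h) = -221/2 - 5*h/2 (t(h) = -1/2 + ((2 + 2*(-6))*(h + 44))/4 = -1/2 + ((2 - 12)*(44 + h))/4 = -1/2 + (-10*(44 + h))/4 = -1/2 + (-440 - 10*h)/4 = -1/2 + (-110 - 5*h/2) = -221/2 - 5*h/2)
t(p(5)) + Q = (-221/2 - 5*(4 + 5*5)/2) + 27536 = (-221/2 - 5*(4 + 25)/2) + 27536 = (-221/2 - 5/2*29) + 27536 = (-221/2 - 145/2) + 27536 = -183 + 27536 = 27353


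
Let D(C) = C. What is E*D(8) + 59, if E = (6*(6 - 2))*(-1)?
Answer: -133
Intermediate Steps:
E = -24 (E = (6*4)*(-1) = 24*(-1) = -24)
E*D(8) + 59 = -24*8 + 59 = -192 + 59 = -133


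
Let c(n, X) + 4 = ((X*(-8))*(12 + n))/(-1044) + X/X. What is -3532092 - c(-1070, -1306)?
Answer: -924638725/261 ≈ -3.5427e+6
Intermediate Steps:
c(n, X) = -3 + 2*X*(12 + n)/261 (c(n, X) = -4 + (((X*(-8))*(12 + n))/(-1044) + X/X) = -4 + (((-8*X)*(12 + n))*(-1/1044) + 1) = -4 + (-8*X*(12 + n)*(-1/1044) + 1) = -4 + (2*X*(12 + n)/261 + 1) = -4 + (1 + 2*X*(12 + n)/261) = -3 + 2*X*(12 + n)/261)
-3532092 - c(-1070, -1306) = -3532092 - (-3 + (8/87)*(-1306) + (2/261)*(-1306)*(-1070)) = -3532092 - (-3 - 10448/87 + 2794840/261) = -3532092 - 1*2762713/261 = -3532092 - 2762713/261 = -924638725/261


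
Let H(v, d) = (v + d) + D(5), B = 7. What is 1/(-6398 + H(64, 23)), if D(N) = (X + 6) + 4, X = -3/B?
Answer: -7/44110 ≈ -0.00015869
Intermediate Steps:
X = -3/7 ≈ -0.42857
D(N) = 67/7 (D(N) = (-3/7 + 6) + 4 = 39/7 + 4 = 67/7)
H(v, d) = 67/7 + d + v (H(v, d) = (v + d) + 67/7 = (d + v) + 67/7 = 67/7 + d + v)
1/(-6398 + H(64, 23)) = 1/(-6398 + (67/7 + 23 + 64)) = 1/(-6398 + 676/7) = 1/(-44110/7) = -7/44110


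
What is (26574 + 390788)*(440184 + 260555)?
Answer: 292461830518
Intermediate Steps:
(26574 + 390788)*(440184 + 260555) = 417362*700739 = 292461830518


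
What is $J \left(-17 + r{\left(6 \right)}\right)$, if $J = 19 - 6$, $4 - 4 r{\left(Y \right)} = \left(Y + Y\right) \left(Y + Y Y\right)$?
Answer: $-1846$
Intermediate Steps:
$r{\left(Y \right)} = 1 - \frac{Y \left(Y + Y^{2}\right)}{2}$ ($r{\left(Y \right)} = 1 - \frac{\left(Y + Y\right) \left(Y + Y Y\right)}{4} = 1 - \frac{2 Y \left(Y + Y^{2}\right)}{4} = 1 - \frac{Y \left(Y + Y^{2}\right)}{2}$)
$J = 13$
$J \left(-17 + r{\left(6 \right)}\right) = 13 \left(-17 - \left(-1 + 18 + 108\right)\right) = 13 \left(-17 - 125\right) = 13 \left(-142\right) = -1846$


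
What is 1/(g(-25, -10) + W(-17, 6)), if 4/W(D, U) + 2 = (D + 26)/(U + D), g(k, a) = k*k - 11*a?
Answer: 31/22741 ≈ 0.0013632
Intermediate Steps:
g(k, a) = k² - 11*a
W(D, U) = 4/(-2 + (26 + D)/(D + U)) (W(D, U) = 4/(-2 + (D + 26)/(U + D)) = 4/(-2 + (26 + D)/(D + U)))
1/(g(-25, -10) + W(-17, 6)) = 1/(((-25)² - 11*(-10)) + 4*(-1*(-17) - 1*6)/(-26 - 17 + 2*6)) = 1/((625 + 110) + 4*(17 - 6)/(-26 - 17 + 12)) = 1/(735 + 4*11/(-31)) = 1/(735 + 4*(-1/31)*11) = 1/(735 - 44/31) = 1/(22741/31) = 31/22741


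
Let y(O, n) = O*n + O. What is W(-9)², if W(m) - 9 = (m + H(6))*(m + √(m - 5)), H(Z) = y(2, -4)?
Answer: 17586 - 4320*I*√14 ≈ 17586.0 - 16164.0*I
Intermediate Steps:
y(O, n) = O + O*n
H(Z) = -6 (H(Z) = 2*(1 - 4) = 2*(-3) = -6)
W(m) = 9 + (-6 + m)*(m + √(-5 + m)) (W(m) = 9 + (m - 6)*(m + √(m - 5)) = 9 + (-6 + m)*(m + √(-5 + m)))
W(-9)² = (9 + (-9)² - 6*(-9) - 6*√(-5 - 9) - 9*√(-5 - 9))² = (9 + 81 + 54 - 6*I*√14 - 9*I*√14)² = (144 - 15*I*√14)²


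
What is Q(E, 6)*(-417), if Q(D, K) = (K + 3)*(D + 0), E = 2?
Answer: -7506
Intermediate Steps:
Q(D, K) = D*(3 + K) (Q(D, K) = (3 + K)*D = D*(3 + K))
Q(E, 6)*(-417) = (2*(3 + 6))*(-417) = (2*9)*(-417) = 18*(-417) = -7506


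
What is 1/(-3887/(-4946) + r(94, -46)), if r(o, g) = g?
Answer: -4946/223629 ≈ -0.022117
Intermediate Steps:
1/(-3887/(-4946) + r(94, -46)) = 1/(-3887/(-4946) - 46) = 1/(-3887*(-1/4946) - 46) = 1/(3887/4946 - 46) = 1/(-223629/4946) = -4946/223629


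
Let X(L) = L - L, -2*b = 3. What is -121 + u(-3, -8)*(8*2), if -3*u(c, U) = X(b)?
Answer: -121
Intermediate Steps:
b = -3/2 (b = -½*3 = -3/2 ≈ -1.5000)
X(L) = 0
u(c, U) = 0 (u(c, U) = -⅓*0 = 0)
-121 + u(-3, -8)*(8*2) = -121 + 0*(8*2) = -121 + 0*16 = -121 + 0 = -121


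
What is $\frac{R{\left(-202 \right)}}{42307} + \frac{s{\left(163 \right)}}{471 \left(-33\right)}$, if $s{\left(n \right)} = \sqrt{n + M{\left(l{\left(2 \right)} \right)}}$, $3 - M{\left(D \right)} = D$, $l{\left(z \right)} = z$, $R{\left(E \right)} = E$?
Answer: $- \frac{202}{42307} - \frac{2 \sqrt{41}}{15543} \approx -0.0055985$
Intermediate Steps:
$M{\left(D \right)} = 3 - D$
$s{\left(n \right)} = \sqrt{1 + n}$ ($s{\left(n \right)} = \sqrt{n + \left(3 - 2\right)} = \sqrt{n + 1} = \sqrt{1 + n}$)
$\frac{R{\left(-202 \right)}}{42307} + \frac{s{\left(163 \right)}}{471 \left(-33\right)} = - \frac{202}{42307} + \frac{\sqrt{1 + 163}}{471 \left(-33\right)} = \left(-202\right) \frac{1}{42307} + \frac{\sqrt{164}}{-15543} = - \frac{202}{42307} + 2 \sqrt{41} \left(- \frac{1}{15543}\right) = - \frac{202}{42307} - \frac{2 \sqrt{41}}{15543}$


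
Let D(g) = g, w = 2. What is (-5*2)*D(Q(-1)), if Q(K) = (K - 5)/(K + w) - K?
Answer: 50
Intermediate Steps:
Q(K) = -K + (-5 + K)/(2 + K) (Q(K) = (K - 5)/(K + 2) - K = (-5 + K)/(2 + K) - K = -K + (-5 + K)/(2 + K))
(-5*2)*D(Q(-1)) = (-5*2)*((-5 - 1*(-1) - 1*(-1)²)/(2 - 1)) = -10*(-5 + 1 - 1*1)/1 = -10*(-5 + 1 - 1) = -10*(-5) = 50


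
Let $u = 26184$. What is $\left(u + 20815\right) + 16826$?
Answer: $63825$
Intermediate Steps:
$\left(u + 20815\right) + 16826 = \left(26184 + 20815\right) + 16826 = 46999 + 16826 = 63825$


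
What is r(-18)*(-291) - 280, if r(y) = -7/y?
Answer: -2359/6 ≈ -393.17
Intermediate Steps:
r(-18)*(-291) - 280 = -7/(-18)*(-291) - 280 = -7*(-1/18)*(-291) - 280 = (7/18)*(-291) - 280 = -679/6 - 280 = -2359/6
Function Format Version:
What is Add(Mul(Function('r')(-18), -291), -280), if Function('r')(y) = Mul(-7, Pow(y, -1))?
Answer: Rational(-2359, 6) ≈ -393.17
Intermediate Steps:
Add(Mul(Function('r')(-18), -291), -280) = Add(Mul(Mul(-7, Pow(-18, -1)), -291), -280) = Add(Mul(Mul(-7, Rational(-1, 18)), -291), -280) = Add(Mul(Rational(7, 18), -291), -280) = Add(Rational(-679, 6), -280) = Rational(-2359, 6)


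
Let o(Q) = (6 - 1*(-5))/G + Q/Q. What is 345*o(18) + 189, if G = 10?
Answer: 1827/2 ≈ 913.50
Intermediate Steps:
o(Q) = 21/10 (o(Q) = (6 - 1*(-5))/10 + Q/Q = (6 + 5)*(⅒) + 1 = 11*(⅒) + 1 = 11/10 + 1 = 21/10)
345*o(18) + 189 = 345*(21/10) + 189 = 1449/2 + 189 = 1827/2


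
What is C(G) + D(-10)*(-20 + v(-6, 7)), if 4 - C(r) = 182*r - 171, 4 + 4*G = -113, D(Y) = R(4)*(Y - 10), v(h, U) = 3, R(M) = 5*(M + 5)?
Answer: 41597/2 ≈ 20799.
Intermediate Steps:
R(M) = 25 + 5*M (R(M) = 5*(5 + M) = 25 + 5*M)
D(Y) = -450 + 45*Y (D(Y) = (25 + 5*4)*(Y - 10) = (25 + 20)*(-10 + Y) = 45*(-10 + Y) = -450 + 45*Y)
G = -117/4 (G = -1 + (1/4)*(-113) = -1 - 113/4 = -117/4 ≈ -29.250)
C(r) = 175 - 182*r (C(r) = 4 - (182*r - 171) = 4 - (-171 + 182*r) = 4 + (171 - 182*r) = 175 - 182*r)
C(G) + D(-10)*(-20 + v(-6, 7)) = (175 - 182*(-117/4)) + (-450 + 45*(-10))*(-20 + 3) = (175 + 10647/2) + (-450 - 450)*(-17) = 10997/2 - 900*(-17) = 10997/2 + 15300 = 41597/2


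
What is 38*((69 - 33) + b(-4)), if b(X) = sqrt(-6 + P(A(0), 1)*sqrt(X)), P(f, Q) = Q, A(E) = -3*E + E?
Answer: 1368 + 38*sqrt(-6 + 2*I) ≈ 1383.3 + 94.331*I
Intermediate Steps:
A(E) = -2*E
b(X) = sqrt(-6 + sqrt(X)) (b(X) = sqrt(-6 + 1*sqrt(X)) = sqrt(-6 + sqrt(X)))
38*((69 - 33) + b(-4)) = 38*((69 - 33) + sqrt(-6 + sqrt(-4))) = 38*(36 + sqrt(-6 + 2*I)) = 1368 + 38*sqrt(-6 + 2*I)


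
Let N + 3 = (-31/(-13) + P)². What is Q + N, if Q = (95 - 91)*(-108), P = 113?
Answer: 2176485/169 ≈ 12879.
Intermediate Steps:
N = 2249493/169 (N = -3 + (-31/(-13) + 113)² = -3 + (-31*(-1/13) + 113)² = -3 + (31/13 + 113)² = -3 + (1500/13)² = -3 + 2250000/169 = 2249493/169 ≈ 13311.)
Q = -432 (Q = 4*(-108) = -432)
Q + N = -432 + 2249493/169 = 2176485/169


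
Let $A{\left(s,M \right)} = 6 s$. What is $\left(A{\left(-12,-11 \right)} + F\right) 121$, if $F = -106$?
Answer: $-21538$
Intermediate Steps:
$\left(A{\left(-12,-11 \right)} + F\right) 121 = \left(6 \left(-12\right) - 106\right) 121 = \left(-72 - 106\right) 121 = \left(-178\right) 121 = -21538$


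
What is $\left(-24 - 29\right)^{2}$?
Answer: $2809$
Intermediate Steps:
$\left(-24 - 29\right)^{2} = \left(-53\right)^{2} = 2809$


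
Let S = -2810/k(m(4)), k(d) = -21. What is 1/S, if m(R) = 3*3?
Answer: 21/2810 ≈ 0.0074733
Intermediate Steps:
m(R) = 9
S = 2810/21 (S = -2810/(-21) = -2810*(-1/21) = 2810/21 ≈ 133.81)
1/S = 1/(2810/21) = 21/2810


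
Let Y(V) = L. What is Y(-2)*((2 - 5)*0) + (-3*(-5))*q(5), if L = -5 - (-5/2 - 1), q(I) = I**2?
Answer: 375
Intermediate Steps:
L = -3/2 (L = -5 - (-5*1/2 - 1) = -5 - (-5/2 - 1) = -5 - 1*(-7/2) = -5 + 7/2 = -3/2 ≈ -1.5000)
Y(V) = -3/2
Y(-2)*((2 - 5)*0) + (-3*(-5))*q(5) = -3*(2 - 5)*0/2 - 3*(-5)*5**2 = -(-9)*0/2 + 15*25 = -3/2*0 + 375 = 0 + 375 = 375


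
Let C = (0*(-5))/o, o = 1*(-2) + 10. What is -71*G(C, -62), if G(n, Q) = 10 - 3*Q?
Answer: -13916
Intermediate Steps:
o = 8 (o = -2 + 10 = 8)
C = 0 (C = (0*(-5))/8 = 0*(1/8) = 0)
-71*G(C, -62) = -71*(10 - 3*(-62)) = -71*(10 + 186) = -71*196 = -13916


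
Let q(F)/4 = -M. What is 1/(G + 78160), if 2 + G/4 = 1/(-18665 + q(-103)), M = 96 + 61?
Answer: 19293/1507786532 ≈ 1.2796e-5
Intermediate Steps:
M = 157
q(F) = -628 (q(F) = 4*(-1*157) = 4*(-157) = -628)
G = -154348/19293 (G = -8 + 4/(-18665 - 628) = -8 + 4/(-19293) = -8 + 4*(-1/19293) = -8 - 4/19293 = -154348/19293 ≈ -8.0002)
1/(G + 78160) = 1/(-154348/19293 + 78160) = 1/(1507786532/19293) = 19293/1507786532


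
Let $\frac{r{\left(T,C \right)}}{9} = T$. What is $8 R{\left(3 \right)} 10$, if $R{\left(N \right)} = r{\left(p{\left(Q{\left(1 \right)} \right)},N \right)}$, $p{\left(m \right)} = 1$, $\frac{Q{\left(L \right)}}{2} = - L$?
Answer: $720$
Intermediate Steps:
$Q{\left(L \right)} = - 2 L$ ($Q{\left(L \right)} = 2 \left(- L\right) = - 2 L$)
$r{\left(T,C \right)} = 9 T$
$R{\left(N \right)} = 9$ ($R{\left(N \right)} = 9 \cdot 1 = 9$)
$8 R{\left(3 \right)} 10 = 8 \cdot 9 \cdot 10 = 72 \cdot 10 = 720$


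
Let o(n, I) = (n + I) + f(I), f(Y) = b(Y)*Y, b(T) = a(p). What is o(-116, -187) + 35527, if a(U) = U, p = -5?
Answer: 36159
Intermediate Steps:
b(T) = -5
f(Y) = -5*Y
o(n, I) = n - 4*I (o(n, I) = (n + I) - 5*I = (I + n) - 5*I = n - 4*I)
o(-116, -187) + 35527 = (-116 - 4*(-187)) + 35527 = (-116 + 748) + 35527 = 632 + 35527 = 36159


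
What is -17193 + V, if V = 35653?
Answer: 18460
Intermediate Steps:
-17193 + V = -17193 + 35653 = 18460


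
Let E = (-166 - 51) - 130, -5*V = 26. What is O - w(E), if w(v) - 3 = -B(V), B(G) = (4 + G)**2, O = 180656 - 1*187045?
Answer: -159764/25 ≈ -6390.6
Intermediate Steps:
V = -26/5 (V = -1/5*26 = -26/5 ≈ -5.2000)
O = -6389 (O = 180656 - 187045 = -6389)
E = -347 (E = -217 - 130 = -347)
w(v) = 39/25 (w(v) = 3 - (4 - 26/5)**2 = 3 - (-6/5)**2 = 3 - 1*36/25 = 3 - 36/25 = 39/25)
O - w(E) = -6389 - 1*39/25 = -6389 - 39/25 = -159764/25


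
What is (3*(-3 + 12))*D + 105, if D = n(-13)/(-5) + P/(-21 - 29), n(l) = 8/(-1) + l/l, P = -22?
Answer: 3867/25 ≈ 154.68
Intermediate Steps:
n(l) = -7 (n(l) = 8*(-1) + 1 = -8 + 1 = -7)
D = 46/25 (D = -7/(-5) - 22/(-21 - 29) = -7*(-⅕) - 22/(-50) = 7/5 - 22*(-1/50) = 7/5 + 11/25 = 46/25 ≈ 1.8400)
(3*(-3 + 12))*D + 105 = (3*(-3 + 12))*(46/25) + 105 = (3*9)*(46/25) + 105 = 27*(46/25) + 105 = 1242/25 + 105 = 3867/25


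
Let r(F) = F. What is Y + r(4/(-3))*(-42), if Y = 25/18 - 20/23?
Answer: 23399/414 ≈ 56.519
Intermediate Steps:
Y = 215/414 (Y = 25*(1/18) - 20*1/23 = 25/18 - 20/23 = 215/414 ≈ 0.51932)
Y + r(4/(-3))*(-42) = 215/414 + (4/(-3))*(-42) = 215/414 + (4*(-⅓))*(-42) = 215/414 - 4/3*(-42) = 215/414 + 56 = 23399/414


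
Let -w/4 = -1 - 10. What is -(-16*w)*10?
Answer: 7040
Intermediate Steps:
w = 44 (w = -4*(-1 - 10) = -4*(-11) = 44)
-(-16*w)*10 = -(-16*44)*10 = -(-704)*10 = -1*(-7040) = 7040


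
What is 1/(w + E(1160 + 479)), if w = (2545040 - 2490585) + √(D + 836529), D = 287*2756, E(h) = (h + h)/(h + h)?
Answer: 54456/2963828435 - √1627501/2963828435 ≈ 1.7943e-5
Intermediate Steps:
E(h) = 1 (E(h) = (2*h)/((2*h)) = (2*h)*(1/(2*h)) = 1)
D = 790972
w = 54455 + √1627501 (w = (2545040 - 2490585) + √(790972 + 836529) = 54455 + √1627501 ≈ 55731.)
1/(w + E(1160 + 479)) = 1/((54455 + √1627501) + 1) = 1/(54456 + √1627501)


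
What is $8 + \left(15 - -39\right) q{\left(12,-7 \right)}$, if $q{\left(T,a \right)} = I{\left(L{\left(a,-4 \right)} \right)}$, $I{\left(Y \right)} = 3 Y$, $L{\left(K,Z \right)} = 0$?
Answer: $8$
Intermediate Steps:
$q{\left(T,a \right)} = 0$ ($q{\left(T,a \right)} = 3 \cdot 0 = 0$)
$8 + \left(15 - -39\right) q{\left(12,-7 \right)} = 8 + \left(15 - -39\right) 0 = 8 + \left(15 + 39\right) 0 = 8 + 54 \cdot 0 = 8 + 0 = 8$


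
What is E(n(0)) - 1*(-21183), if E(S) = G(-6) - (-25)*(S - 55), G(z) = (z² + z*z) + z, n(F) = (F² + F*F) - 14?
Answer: 19524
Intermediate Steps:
n(F) = -14 + 2*F² (n(F) = (F² + F²) - 14 = 2*F² - 14 = -14 + 2*F²)
G(z) = z + 2*z² (G(z) = (z² + z²) + z = 2*z² + z = z + 2*z²)
E(S) = -1309 + 25*S (E(S) = -6*(1 + 2*(-6)) - (-25)*(S - 55) = -6*(1 - 12) - (-25)*(-55 + S) = -6*(-11) - (1375 - 25*S) = 66 + (-1375 + 25*S) = -1309 + 25*S)
E(n(0)) - 1*(-21183) = (-1309 + 25*(-14 + 2*0²)) - 1*(-21183) = (-1309 + 25*(-14 + 2*0)) + 21183 = (-1309 + 25*(-14 + 0)) + 21183 = (-1309 + 25*(-14)) + 21183 = (-1309 - 350) + 21183 = -1659 + 21183 = 19524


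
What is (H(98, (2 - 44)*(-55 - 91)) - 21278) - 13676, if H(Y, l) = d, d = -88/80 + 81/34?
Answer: -2970981/85 ≈ -34953.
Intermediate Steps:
d = 109/85 (d = -88*1/80 + 81*(1/34) = -11/10 + 81/34 = 109/85 ≈ 1.2824)
H(Y, l) = 109/85
(H(98, (2 - 44)*(-55 - 91)) - 21278) - 13676 = (109/85 - 21278) - 13676 = -1808521/85 - 13676 = -2970981/85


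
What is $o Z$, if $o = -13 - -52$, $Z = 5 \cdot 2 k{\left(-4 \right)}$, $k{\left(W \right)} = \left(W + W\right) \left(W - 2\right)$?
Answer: $18720$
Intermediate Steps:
$k{\left(W \right)} = 2 W \left(-2 + W\right)$
$Z = 480$ ($Z = 5 \cdot 2 \cdot 2 \left(-4\right) \left(-2 - 4\right) = 10 \cdot 2 \left(-4\right) \left(-6\right) = 10 \cdot 48 = 480$)
$o = 39$ ($o = -13 + 52 = 39$)
$o Z = 39 \cdot 480 = 18720$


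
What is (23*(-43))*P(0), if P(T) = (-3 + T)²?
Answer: -8901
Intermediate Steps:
(23*(-43))*P(0) = (23*(-43))*(-3 + 0)² = -989*(-3)² = -989*9 = -8901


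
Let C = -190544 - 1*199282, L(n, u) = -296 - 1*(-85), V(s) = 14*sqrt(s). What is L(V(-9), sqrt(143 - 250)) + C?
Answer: -390037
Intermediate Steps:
L(n, u) = -211 (L(n, u) = -296 + 85 = -211)
C = -389826 (C = -190544 - 199282 = -389826)
L(V(-9), sqrt(143 - 250)) + C = -211 - 389826 = -390037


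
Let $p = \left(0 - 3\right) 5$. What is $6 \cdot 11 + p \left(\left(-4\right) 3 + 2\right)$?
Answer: $216$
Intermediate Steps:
$p = -15$ ($p = \left(-3\right) 5 = -15$)
$6 \cdot 11 + p \left(\left(-4\right) 3 + 2\right) = 6 \cdot 11 - 15 \left(\left(-4\right) 3 + 2\right) = 66 - 15 \left(-12 + 2\right) = 66 - -150 = 66 + 150 = 216$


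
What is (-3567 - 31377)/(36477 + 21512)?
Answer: -34944/57989 ≈ -0.60260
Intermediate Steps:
(-3567 - 31377)/(36477 + 21512) = -34944/57989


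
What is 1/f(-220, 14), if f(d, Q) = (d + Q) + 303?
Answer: 1/97 ≈ 0.010309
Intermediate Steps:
f(d, Q) = 303 + Q + d (f(d, Q) = (Q + d) + 303 = 303 + Q + d)
1/f(-220, 14) = 1/(303 + 14 - 220) = 1/97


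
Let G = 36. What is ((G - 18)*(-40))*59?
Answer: -42480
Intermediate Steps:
((G - 18)*(-40))*59 = ((36 - 18)*(-40))*59 = (18*(-40))*59 = -720*59 = -42480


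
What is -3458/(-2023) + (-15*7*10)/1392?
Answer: 64033/67048 ≈ 0.95503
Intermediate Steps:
-3458/(-2023) + (-15*7*10)/1392 = -3458*(-1/2023) - 105*10*(1/1392) = 494/289 - 1050*1/1392 = 494/289 - 175/232 = 64033/67048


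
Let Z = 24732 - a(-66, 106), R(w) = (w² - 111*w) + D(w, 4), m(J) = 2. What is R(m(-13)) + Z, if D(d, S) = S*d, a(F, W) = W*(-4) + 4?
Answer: 24942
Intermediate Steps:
a(F, W) = 4 - 4*W (a(F, W) = -4*W + 4 = 4 - 4*W)
R(w) = w² - 107*w (R(w) = (w² - 111*w) + 4*w = w² - 107*w)
Z = 25152 (Z = 24732 - (4 - 4*106) = 24732 - (4 - 424) = 24732 - 1*(-420) = 24732 + 420 = 25152)
R(m(-13)) + Z = 2*(-107 + 2) + 25152 = 2*(-105) + 25152 = -210 + 25152 = 24942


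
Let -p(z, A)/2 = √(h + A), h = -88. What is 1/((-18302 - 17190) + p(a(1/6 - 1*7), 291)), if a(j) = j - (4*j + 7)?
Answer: -8873/314920313 + √203/629840626 ≈ -2.8153e-5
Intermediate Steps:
a(j) = -7 - 3*j (a(j) = j - (7 + 4*j) = j + (-7 - 4*j) = -7 - 3*j)
p(z, A) = -2*√(-88 + A)
1/((-18302 - 17190) + p(a(1/6 - 1*7), 291)) = 1/((-18302 - 17190) - 2*√(-88 + 291)) = 1/(-35492 - 2*√203)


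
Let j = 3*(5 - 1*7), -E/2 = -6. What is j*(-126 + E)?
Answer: 684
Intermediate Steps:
E = 12 (E = -2*(-6) = 12)
j = -6 (j = 3*(5 - 7) = 3*(-2) = -6)
j*(-126 + E) = -6*(-126 + 12) = -6*(-114) = 684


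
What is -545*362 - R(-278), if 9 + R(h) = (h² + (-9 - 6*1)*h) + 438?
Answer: -279173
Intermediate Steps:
R(h) = 429 + h² - 15*h (R(h) = -9 + ((h² + (-9 - 6*1)*h) + 438) = -9 + ((h² + (-9 - 6)*h) + 438) = -9 + ((h² - 15*h) + 438) = -9 + (438 + h² - 15*h) = 429 + h² - 15*h)
-545*362 - R(-278) = -545*362 - (429 + (-278)² - 15*(-278)) = -197290 - (429 + 77284 + 4170) = -197290 - 1*81883 = -197290 - 81883 = -279173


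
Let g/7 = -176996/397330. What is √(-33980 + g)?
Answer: I*√1341238310191690/198665 ≈ 184.35*I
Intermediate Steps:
g = -619486/198665 (g = 7*(-176996/397330) = 7*(-176996*1/397330) = 7*(-88498/198665) = -619486/198665 ≈ -3.1182)
√(-33980 + g) = √(-33980 - 619486/198665) = √(-6751256186/198665) = I*√1341238310191690/198665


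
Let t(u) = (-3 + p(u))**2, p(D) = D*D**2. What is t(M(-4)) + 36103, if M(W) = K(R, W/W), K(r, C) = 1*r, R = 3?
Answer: 36679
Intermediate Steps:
p(D) = D**3
K(r, C) = r
M(W) = 3
t(u) = (-3 + u**3)**2
t(M(-4)) + 36103 = (-3 + 3**3)**2 + 36103 = (-3 + 27)**2 + 36103 = 24**2 + 36103 = 576 + 36103 = 36679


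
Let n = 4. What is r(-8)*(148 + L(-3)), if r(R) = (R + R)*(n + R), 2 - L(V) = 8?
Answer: 9088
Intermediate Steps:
L(V) = -6 (L(V) = 2 - 1*8 = 2 - 8 = -6)
r(R) = 2*R*(4 + R) (r(R) = (R + R)*(4 + R) = (2*R)*(4 + R) = 2*R*(4 + R))
r(-8)*(148 + L(-3)) = (2*(-8)*(4 - 8))*(148 - 6) = (2*(-8)*(-4))*142 = 64*142 = 9088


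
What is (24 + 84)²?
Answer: 11664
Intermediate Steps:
(24 + 84)² = 108² = 11664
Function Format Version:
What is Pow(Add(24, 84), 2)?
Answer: 11664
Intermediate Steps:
Pow(Add(24, 84), 2) = Pow(108, 2) = 11664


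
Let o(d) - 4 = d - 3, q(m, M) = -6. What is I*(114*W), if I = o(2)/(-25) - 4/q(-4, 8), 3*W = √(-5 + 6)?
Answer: 1558/75 ≈ 20.773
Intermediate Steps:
o(d) = 1 + d (o(d) = 4 + (d - 3) = 4 + (-3 + d) = 1 + d)
W = ⅓ (W = √(-5 + 6)/3 = √1/3 = (⅓)*1 = ⅓ ≈ 0.33333)
I = 41/75 (I = (1 + 2)/(-25) - 4/(-6) = 3*(-1/25) - 4*(-⅙) = -3/25 + ⅔ = 41/75 ≈ 0.54667)
I*(114*W) = 41*(114*(⅓))/75 = (41/75)*38 = 1558/75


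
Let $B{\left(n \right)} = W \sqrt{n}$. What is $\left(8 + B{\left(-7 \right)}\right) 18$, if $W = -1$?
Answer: $144 - 18 i \sqrt{7} \approx 144.0 - 47.624 i$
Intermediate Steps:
$B{\left(n \right)} = - \sqrt{n}$
$\left(8 + B{\left(-7 \right)}\right) 18 = \left(8 - \sqrt{-7}\right) 18 = \left(8 - i \sqrt{7}\right) 18 = 144 - 18 i \sqrt{7}$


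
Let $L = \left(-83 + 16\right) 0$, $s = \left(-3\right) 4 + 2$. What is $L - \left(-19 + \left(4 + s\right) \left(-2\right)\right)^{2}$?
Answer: $-49$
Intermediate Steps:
$s = -10$ ($s = -12 + 2 = -10$)
$L = 0$ ($L = \left(-67\right) 0 = 0$)
$L - \left(-19 + \left(4 + s\right) \left(-2\right)\right)^{2} = 0 - \left(-19 + \left(4 - 10\right) \left(-2\right)\right)^{2} = 0 - \left(-19 - -12\right)^{2} = 0 - \left(-19 + 12\right)^{2} = 0 - \left(-7\right)^{2} = 0 - 49 = -49$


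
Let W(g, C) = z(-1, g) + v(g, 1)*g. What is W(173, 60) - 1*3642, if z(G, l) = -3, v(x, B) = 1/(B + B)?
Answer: -7117/2 ≈ -3558.5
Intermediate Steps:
v(x, B) = 1/(2*B)
W(g, C) = -3 + g/2 (W(g, C) = -3 + ((½)/1)*g = -3 + ((½)*1)*g = -3 + g/2)
W(173, 60) - 1*3642 = (-3 + (½)*173) - 1*3642 = (-3 + 173/2) - 3642 = 167/2 - 3642 = -7117/2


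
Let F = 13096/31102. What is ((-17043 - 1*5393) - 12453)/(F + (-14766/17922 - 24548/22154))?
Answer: 944823355970219/40916415407 ≈ 23092.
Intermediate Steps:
F = 6548/15551 (F = 13096*(1/31102) = 6548/15551 ≈ 0.42107)
((-17043 - 1*5393) - 12453)/(F + (-14766/17922 - 24548/22154)) = ((-17043 - 1*5393) - 12453)/(6548/15551 + (-14766/17922 - 24548/22154)) = ((-17043 - 5393) - 12453)/(6548/15551 + (-14766*1/17922 - 24548*1/22154)) = (-22436 - 12453)/(6548/15551 + (-2461/2987 - 646/583)) = -34889/(6548/15551 - 3364365/1741421) = -34889/(-40916415407/27080837971) = -34889*(-27080837971/40916415407) = 944823355970219/40916415407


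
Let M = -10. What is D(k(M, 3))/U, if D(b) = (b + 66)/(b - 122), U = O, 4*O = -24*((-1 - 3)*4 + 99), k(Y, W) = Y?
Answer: 7/8217 ≈ 0.00085189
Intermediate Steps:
O = -498 (O = (-24*((-1 - 3)*4 + 99))/4 = (-24*(-4*4 + 99))/4 = (-24*(-16 + 99))/4 = (-24*83)/4 = (¼)*(-1992) = -498)
U = -498
D(b) = (66 + b)/(-122 + b)
D(k(M, 3))/U = ((66 - 10)/(-122 - 10))/(-498) = (56/(-132))*(-1/498) = -1/132*56*(-1/498) = -14/33*(-1/498) = 7/8217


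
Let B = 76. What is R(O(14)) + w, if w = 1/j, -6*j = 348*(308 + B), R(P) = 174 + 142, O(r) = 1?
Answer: 7037951/22272 ≈ 316.00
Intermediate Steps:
R(P) = 316
j = -22272 (j = -58*(308 + 76) = -58*384 = -⅙*133632 = -22272)
w = -1/22272 (w = 1/(-22272) = -1/22272 ≈ -4.4899e-5)
R(O(14)) + w = 316 - 1/22272 = 7037951/22272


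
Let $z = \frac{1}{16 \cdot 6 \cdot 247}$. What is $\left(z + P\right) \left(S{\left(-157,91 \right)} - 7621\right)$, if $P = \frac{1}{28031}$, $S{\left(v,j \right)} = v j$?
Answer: $- \frac{283396411}{166167768} \approx -1.7055$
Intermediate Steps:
$S{\left(v,j \right)} = j v$
$P = \frac{1}{28031} \approx 3.5675 \cdot 10^{-5}$
$z = \frac{1}{23712}$ ($z = \frac{1}{96 \cdot 247} = \frac{1}{23712} \approx 4.2173 \cdot 10^{-5}$)
$\left(z + P\right) \left(S{\left(-157,91 \right)} - 7621\right) = \left(\frac{1}{23712} + \frac{1}{28031}\right) \left(91 \left(-157\right) - 7621\right) = \frac{51743 \left(-14287 - 7621\right)}{664671072} = \frac{51743}{664671072} \left(-21908\right) = - \frac{283396411}{166167768}$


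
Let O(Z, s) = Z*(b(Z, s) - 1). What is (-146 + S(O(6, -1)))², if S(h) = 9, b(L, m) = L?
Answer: 18769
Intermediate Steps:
O(Z, s) = Z*(-1 + Z) (O(Z, s) = Z*(Z - 1) = Z*(-1 + Z))
(-146 + S(O(6, -1)))² = (-146 + 9)² = (-137)² = 18769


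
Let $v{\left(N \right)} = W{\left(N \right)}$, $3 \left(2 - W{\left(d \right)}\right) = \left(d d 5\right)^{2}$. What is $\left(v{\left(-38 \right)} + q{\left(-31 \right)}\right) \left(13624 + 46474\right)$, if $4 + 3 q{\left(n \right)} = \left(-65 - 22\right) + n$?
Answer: $-1044273184856$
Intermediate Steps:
$q{\left(n \right)} = - \frac{91}{3} + \frac{n}{3}$ ($q{\left(n \right)} = - \frac{4}{3} + \frac{\left(-65 - 22\right) + n}{3} = - \frac{4}{3} + \frac{-87 + n}{3} = - \frac{4}{3} + \left(-29 + \frac{n}{3}\right) = - \frac{91}{3} + \frac{n}{3}$)
$W{\left(d \right)} = 2 - \frac{25 d^{4}}{3}$ ($W{\left(d \right)} = 2 - \frac{\left(d d 5\right)^{2}}{3} = 2 - \frac{\left(d^{2} \cdot 5\right)^{2}}{3} = 2 - \frac{\left(5 d^{2}\right)^{2}}{3} = 2 - \frac{25 d^{4}}{3}$)
$v{\left(N \right)} = 2 - \frac{25 N^{4}}{3}$
$\left(v{\left(-38 \right)} + q{\left(-31 \right)}\right) \left(13624 + 46474\right) = \left(\left(2 - \frac{25 \left(-38\right)^{4}}{3}\right) + \left(- \frac{91}{3} + \frac{1}{3} \left(-31\right)\right)\right) \left(13624 + 46474\right) = \left(\left(2 - \frac{52128400}{3}\right) - \frac{122}{3}\right) 60098 = \left(- \frac{52128394}{3} - \frac{122}{3}\right) 60098 = \left(-17376172\right) 60098 = -1044273184856$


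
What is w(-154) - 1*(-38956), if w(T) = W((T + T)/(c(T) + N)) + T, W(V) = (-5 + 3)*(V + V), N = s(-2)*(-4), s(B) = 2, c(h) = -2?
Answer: 193394/5 ≈ 38679.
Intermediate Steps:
N = -8 (N = 2*(-4) = -8)
W(V) = -4*V
w(T) = 9*T/5 (w(T) = -4*(T + T)/(-2 - 8) + T = -4*2*T/(-10) + T = -4*2*T*(-1)/10 + T = -(-4)*T/5 + T = 4*T/5 + T = 9*T/5)
w(-154) - 1*(-38956) = (9/5)*(-154) - 1*(-38956) = -1386/5 + 38956 = 193394/5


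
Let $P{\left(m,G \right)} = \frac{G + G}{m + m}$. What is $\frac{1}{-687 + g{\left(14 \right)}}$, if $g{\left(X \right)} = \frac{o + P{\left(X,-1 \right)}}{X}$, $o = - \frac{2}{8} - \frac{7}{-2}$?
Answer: $- \frac{392}{269215} \approx -0.0014561$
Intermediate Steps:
$P{\left(m,G \right)} = \frac{G}{m}$ ($P{\left(m,G \right)} = \frac{2 G}{2 m} = 2 G \frac{1}{2 m} = \frac{G}{m}$)
$o = \frac{13}{4}$ ($o = \left(-2\right) \frac{1}{8} - - \frac{7}{2} = - \frac{1}{4} + \frac{7}{2} = \frac{13}{4} \approx 3.25$)
$g{\left(X \right)} = \frac{\frac{13}{4} - \frac{1}{X}}{X}$
$\frac{1}{-687 + g{\left(14 \right)}} = \frac{1}{-687 + \frac{-4 + 13 \cdot 14}{4 \cdot 196}} = \frac{1}{-687 + \frac{1}{4} \cdot \frac{1}{196} \left(-4 + 182\right)} = \frac{1}{-687 + \frac{1}{4} \cdot \frac{1}{196} \cdot 178} = \frac{1}{-687 + \frac{89}{392}} = \frac{1}{- \frac{269215}{392}} = - \frac{392}{269215}$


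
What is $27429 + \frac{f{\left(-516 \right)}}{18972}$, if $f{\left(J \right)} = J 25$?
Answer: $\frac{43364174}{1581} \approx 27428.0$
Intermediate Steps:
$f{\left(J \right)} = 25 J$
$27429 + \frac{f{\left(-516 \right)}}{18972} = 27429 + \frac{25 \left(-516\right)}{18972} = 27429 - \frac{1075}{1581} = \frac{43364174}{1581}$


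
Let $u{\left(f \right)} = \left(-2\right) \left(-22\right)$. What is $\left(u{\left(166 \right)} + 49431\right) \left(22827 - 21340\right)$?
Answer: $73569325$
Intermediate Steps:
$u{\left(f \right)} = 44$
$\left(u{\left(166 \right)} + 49431\right) \left(22827 - 21340\right) = \left(44 + 49431\right) \left(22827 - 21340\right) = 49475 \left(22827 - 21340\right) = 49475 \cdot 1487 = 73569325$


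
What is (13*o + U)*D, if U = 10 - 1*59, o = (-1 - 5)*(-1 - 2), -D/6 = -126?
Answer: 139860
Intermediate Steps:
D = 756 (D = -6*(-126) = 756)
o = 18 (o = -6*(-3) = 18)
U = -49 (U = 10 - 59 = -49)
(13*o + U)*D = (13*18 - 49)*756 = (234 - 49)*756 = 185*756 = 139860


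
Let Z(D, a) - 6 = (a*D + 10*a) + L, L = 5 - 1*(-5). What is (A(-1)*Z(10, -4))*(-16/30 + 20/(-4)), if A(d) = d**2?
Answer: 5312/15 ≈ 354.13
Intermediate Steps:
L = 10 (L = 5 + 5 = 10)
Z(D, a) = 16 + 10*a + D*a (Z(D, a) = 6 + ((a*D + 10*a) + 10) = 6 + ((D*a + 10*a) + 10) = 6 + ((10*a + D*a) + 10) = 6 + (10 + 10*a + D*a) = 16 + 10*a + D*a)
(A(-1)*Z(10, -4))*(-16/30 + 20/(-4)) = ((-1)**2*(16 + 10*(-4) + 10*(-4)))*(-16/30 + 20/(-4)) = (1*(16 - 40 - 40))*(-16*1/30 + 20*(-1/4)) = (1*(-64))*(-8/15 - 5) = -64*(-83/15) = 5312/15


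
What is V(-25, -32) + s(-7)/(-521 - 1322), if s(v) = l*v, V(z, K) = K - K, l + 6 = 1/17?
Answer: -707/31331 ≈ -0.022566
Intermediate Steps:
l = -101/17 (l = -6 + 1/17 = -101/17 ≈ -5.9412)
V(z, K) = 0
s(v) = -101*v/17
V(-25, -32) + s(-7)/(-521 - 1322) = 0 + (-101/17*(-7))/(-521 - 1322) = 0 + (707/17)/(-1843) = 0 - 1/1843*707/17 = 0 - 707/31331 = -707/31331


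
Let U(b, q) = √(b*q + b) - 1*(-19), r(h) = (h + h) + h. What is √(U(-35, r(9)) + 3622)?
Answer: √(3641 + 14*I*√5) ≈ 60.341 + 0.2594*I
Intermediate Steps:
r(h) = 3*h (r(h) = 2*h + h = 3*h)
U(b, q) = 19 + √(b + b*q) (U(b, q) = √(b + b*q) + 19 = 19 + √(b + b*q))
√(U(-35, r(9)) + 3622) = √((19 + √(-35*(1 + 3*9))) + 3622) = √((19 + √(-35*(1 + 27))) + 3622) = √((19 + √(-35*28)) + 3622) = √((19 + √(-980)) + 3622) = √((19 + 14*I*√5) + 3622) = √(3641 + 14*I*√5)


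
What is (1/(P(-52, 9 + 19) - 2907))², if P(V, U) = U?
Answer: 1/8288641 ≈ 1.2065e-7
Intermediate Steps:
(1/(P(-52, 9 + 19) - 2907))² = (1/((9 + 19) - 2907))² = (1/(28 - 2907))² = (1/(-2879))² = (-1/2879)² = 1/8288641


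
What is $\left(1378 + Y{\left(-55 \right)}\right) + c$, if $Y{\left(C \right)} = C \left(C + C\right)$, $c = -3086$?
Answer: $4342$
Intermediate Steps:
$Y{\left(C \right)} = 2 C^{2}$ ($Y{\left(C \right)} = C 2 C = 2 C^{2}$)
$\left(1378 + Y{\left(-55 \right)}\right) + c = \left(1378 + 2 \left(-55\right)^{2}\right) - 3086 = \left(1378 + 2 \cdot 3025\right) - 3086 = \left(1378 + 6050\right) - 3086 = 7428 - 3086 = 4342$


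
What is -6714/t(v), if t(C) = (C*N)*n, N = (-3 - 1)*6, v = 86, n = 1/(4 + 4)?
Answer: 1119/43 ≈ 26.023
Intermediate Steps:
n = ⅛ (n = 1/8 = ⅛ ≈ 0.12500)
N = -24 (N = -4*6 = -24)
t(C) = -3*C (t(C) = (C*(-24))*(⅛) = -24*C*(⅛) = -3*C)
-6714/t(v) = -6714/((-3*86)) = -6714/(-258) = -6714*(-1/258) = 1119/43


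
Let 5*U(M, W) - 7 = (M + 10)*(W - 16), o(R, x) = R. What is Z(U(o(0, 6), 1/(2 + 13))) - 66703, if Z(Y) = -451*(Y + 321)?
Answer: -2966003/15 ≈ -1.9773e+5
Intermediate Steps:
U(M, W) = 7/5 + (-16 + W)*(10 + M)/5 (U(M, W) = 7/5 + ((M + 10)*(W - 16))/5 = 7/5 + ((10 + M)*(-16 + W))/5 = 7/5 + ((-16 + W)*(10 + M))/5 = 7/5 + (-16 + W)*(10 + M)/5)
Z(Y) = -144771 - 451*Y (Z(Y) = -451*(321 + Y) = -144771 - 451*Y)
Z(U(o(0, 6), 1/(2 + 13))) - 66703 = (-144771 - 451*(-153/5 + 2/(2 + 13) - 16/5*0 + (⅕)*0/(2 + 13))) - 66703 = (-144771 - 451*(-153/5 + 2/15 + 0 + (⅕)*0/15)) - 66703 = (-144771 - 451*(-153/5 + 2*(1/15) + 0 + (⅕)*0*(1/15))) - 66703 = (-144771 - 451*(-153/5 + 2/15 + 0 + 0)) - 66703 = (-144771 - 451*(-457/15)) - 66703 = (-144771 + 206107/15) - 66703 = -1965458/15 - 66703 = -2966003/15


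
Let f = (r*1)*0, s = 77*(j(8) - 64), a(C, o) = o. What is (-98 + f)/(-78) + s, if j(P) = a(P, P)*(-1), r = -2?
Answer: -216167/39 ≈ -5542.7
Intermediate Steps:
j(P) = -P (j(P) = P*(-1) = -P)
s = -5544 (s = 77*(-1*8 - 64) = 77*(-8 - 64) = 77*(-72) = -5544)
f = 0 (f = -2*1*0 = -2*0 = 0)
(-98 + f)/(-78) + s = (-98 + 0)/(-78) - 5544 = -98*(-1/78) - 5544 = 49/39 - 5544 = -216167/39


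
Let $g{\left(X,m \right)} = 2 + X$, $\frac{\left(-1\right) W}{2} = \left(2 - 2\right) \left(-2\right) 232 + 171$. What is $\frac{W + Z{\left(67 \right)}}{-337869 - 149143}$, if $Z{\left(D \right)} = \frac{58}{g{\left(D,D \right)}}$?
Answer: $\frac{5885}{8400957} \approx 0.00070052$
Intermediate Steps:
$W = -342$ ($W = - 2 \left(\left(2 - 2\right) \left(-2\right) 232 + 171\right) = - 2 \left(0 \left(-2\right) 232 + 171\right) = - 2 \left(0 \cdot 232 + 171\right) = - 2 \left(0 + 171\right) = \left(-2\right) 171 = -342$)
$Z{\left(D \right)} = \frac{58}{2 + D}$
$\frac{W + Z{\left(67 \right)}}{-337869 - 149143} = \frac{-342 + \frac{58}{2 + 67}}{-337869 - 149143} = \frac{-342 + \frac{58}{69}}{-487012} = \left(-342 + 58 \cdot \frac{1}{69}\right) \left(- \frac{1}{487012}\right) = \left(-342 + \frac{58}{69}\right) \left(- \frac{1}{487012}\right) = \left(- \frac{23540}{69}\right) \left(- \frac{1}{487012}\right) = \frac{5885}{8400957}$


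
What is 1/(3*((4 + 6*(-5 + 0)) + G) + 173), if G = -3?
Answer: 1/86 ≈ 0.011628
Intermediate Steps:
1/(3*((4 + 6*(-5 + 0)) + G) + 173) = 1/(3*((4 + 6*(-5 + 0)) - 3) + 173) = 1/(3*((4 + 6*(-5)) - 3) + 173) = 1/(3*((4 - 30) - 3) + 173) = 1/(3*(-26 - 3) + 173) = 1/(3*(-29) + 173) = 1/(-87 + 173) = 1/86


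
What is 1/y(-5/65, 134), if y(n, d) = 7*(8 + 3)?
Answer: 1/77 ≈ 0.012987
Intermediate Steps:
y(n, d) = 77 (y(n, d) = 7*11 = 77)
1/y(-5/65, 134) = 1/77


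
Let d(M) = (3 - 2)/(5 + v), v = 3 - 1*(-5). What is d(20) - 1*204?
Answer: -2651/13 ≈ -203.92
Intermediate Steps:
v = 8 (v = 3 + 5 = 8)
d(M) = 1/13 (d(M) = (3 - 2)/(5 + 8) = 1/13)
d(20) - 1*204 = 1/13 - 1*204 = 1/13 - 204 = -2651/13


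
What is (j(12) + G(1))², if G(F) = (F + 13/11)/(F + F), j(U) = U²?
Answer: 2547216/121 ≈ 21051.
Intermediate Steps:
G(F) = (13/11 + F)/(2*F) (G(F) = (F + 13*(1/11))/((2*F)) = (F + 13/11)*(1/(2*F)) = (13/11 + F)*(1/(2*F)) = (13/11 + F)/(2*F))
(j(12) + G(1))² = (12² + (1/22)*(13 + 11*1)/1)² = (144 + (1/22)*1*(13 + 11))² = (144 + (1/22)*1*24)² = (144 + 12/11)² = (1596/11)² = 2547216/121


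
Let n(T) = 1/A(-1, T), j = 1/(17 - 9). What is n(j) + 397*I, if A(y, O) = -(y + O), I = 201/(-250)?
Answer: -556579/1750 ≈ -318.04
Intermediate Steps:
I = -201/250 (I = 201*(-1/250) = -201/250 ≈ -0.80400)
j = 1/8 ≈ 0.12500
A(y, O) = -O - y (A(y, O) = -(O + y) = -O - y)
n(T) = 1/(1 - T) (n(T) = 1/(-T - 1*(-1)) = 1/(-T + 1) = 1/(1 - T))
n(j) + 397*I = -1/(-1 + 1/8) + 397*(-201/250) = -1/(-7/8) - 79797/250 = -1*(-8/7) - 79797/250 = 8/7 - 79797/250 = -556579/1750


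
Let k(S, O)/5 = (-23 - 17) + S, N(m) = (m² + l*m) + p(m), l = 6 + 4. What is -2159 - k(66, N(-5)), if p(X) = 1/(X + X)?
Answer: -2289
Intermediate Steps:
l = 10
p(X) = 1/(2*X)
N(m) = m² + 1/(2*m) + 10*m (N(m) = (m² + 10*m) + 1/(2*m) = m² + 1/(2*m) + 10*m)
k(S, O) = -200 + 5*S (k(S, O) = 5*((-23 - 17) + S) = 5*(-40 + S) = -200 + 5*S)
-2159 - k(66, N(-5)) = -2159 - (-200 + 5*66) = -2159 - (-200 + 330) = -2159 - 1*130 = -2159 - 130 = -2289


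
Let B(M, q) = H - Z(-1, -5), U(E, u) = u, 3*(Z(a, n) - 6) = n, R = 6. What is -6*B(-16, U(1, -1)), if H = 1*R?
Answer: -10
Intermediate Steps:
H = 6 (H = 1*6 = 6)
Z(a, n) = 6 + n/3
B(M, q) = 5/3 (B(M, q) = 6 - (6 + (⅓)*(-5)) = 6 - (6 - 5/3) = 6 - 1*13/3 = 6 - 13/3 = 5/3)
-6*B(-16, U(1, -1)) = -6*5/3 = -10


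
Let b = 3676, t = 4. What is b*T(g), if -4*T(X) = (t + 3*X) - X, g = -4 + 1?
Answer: 1838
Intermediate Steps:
g = -3
T(X) = -1 - X/2 (T(X) = -((4 + 3*X) - X)/4 = -(4 + 2*X)/4 = -1 - X/2)
b*T(g) = 3676*(-1 - ½*(-3)) = 3676*(-1 + 3/2) = 3676*(½) = 1838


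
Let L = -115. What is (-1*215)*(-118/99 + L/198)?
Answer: 8385/22 ≈ 381.14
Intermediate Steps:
(-1*215)*(-118/99 + L/198) = (-1*215)*(-118/99 - 115/198) = -215*(-118*1/99 - 115*1/198) = -215*(-118/99 - 115/198) = -215*(-39/22) = 8385/22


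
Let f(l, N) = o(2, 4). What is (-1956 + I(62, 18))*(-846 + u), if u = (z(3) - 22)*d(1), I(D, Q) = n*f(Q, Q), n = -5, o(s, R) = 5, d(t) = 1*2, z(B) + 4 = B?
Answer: 1767052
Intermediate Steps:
z(B) = -4 + B
d(t) = 2
f(l, N) = 5
I(D, Q) = -25 (I(D, Q) = -5*5 = -25)
u = -46 (u = ((-4 + 3) - 22)*2 = (-1 - 22)*2 = -23*2 = -46)
(-1956 + I(62, 18))*(-846 + u) = (-1956 - 25)*(-846 - 46) = -1981*(-892) = 1767052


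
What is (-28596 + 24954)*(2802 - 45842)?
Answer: 156751680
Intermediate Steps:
(-28596 + 24954)*(2802 - 45842) = -3642*(-43040) = 156751680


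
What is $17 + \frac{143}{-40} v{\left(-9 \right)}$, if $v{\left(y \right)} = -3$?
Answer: $\frac{1109}{40} \approx 27.725$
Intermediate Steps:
$17 + \frac{143}{-40} v{\left(-9 \right)} = 17 + \frac{143}{-40} \left(-3\right) = 17 + 143 \left(- \frac{1}{40}\right) \left(-3\right) = 17 - - \frac{429}{40} = 17 + \frac{429}{40} = \frac{1109}{40}$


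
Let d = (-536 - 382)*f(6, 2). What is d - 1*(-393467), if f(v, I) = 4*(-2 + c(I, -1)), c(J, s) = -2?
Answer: 408155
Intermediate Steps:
f(v, I) = -16 (f(v, I) = 4*(-2 - 2) = 4*(-4) = -16)
d = 14688 (d = (-536 - 382)*(-16) = -918*(-16) = 14688)
d - 1*(-393467) = 14688 - 1*(-393467) = 14688 + 393467 = 408155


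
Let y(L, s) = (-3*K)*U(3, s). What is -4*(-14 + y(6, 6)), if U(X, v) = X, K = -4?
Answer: -88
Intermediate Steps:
y(L, s) = 36 (y(L, s) = -3*(-4)*3 = 12*3 = 36)
-4*(-14 + y(6, 6)) = -4*(-14 + 36) = -4*22 = -88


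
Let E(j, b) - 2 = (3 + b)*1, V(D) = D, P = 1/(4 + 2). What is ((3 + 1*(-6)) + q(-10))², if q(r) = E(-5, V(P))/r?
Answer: 44521/3600 ≈ 12.367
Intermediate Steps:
P = ⅙ (P = 1/6 = ⅙ ≈ 0.16667)
E(j, b) = 5 + b (E(j, b) = 2 + (3 + b)*1 = 2 + (3 + b) = 5 + b)
q(r) = 31/(6*r) (q(r) = (5 + ⅙)/r = 31/(6*r))
((3 + 1*(-6)) + q(-10))² = ((3 + 1*(-6)) + (31/6)/(-10))² = ((3 - 6) + (31/6)*(-⅒))² = (-3 - 31/60)² = (-211/60)² = 44521/3600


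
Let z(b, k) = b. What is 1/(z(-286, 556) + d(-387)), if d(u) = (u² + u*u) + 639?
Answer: 1/299891 ≈ 3.3345e-6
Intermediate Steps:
d(u) = 639 + 2*u² (d(u) = (u² + u²) + 639 = 2*u² + 639 = 639 + 2*u²)
1/(z(-286, 556) + d(-387)) = 1/(-286 + (639 + 2*(-387)²)) = 1/(-286 + (639 + 2*149769)) = 1/(-286 + (639 + 299538)) = 1/(-286 + 300177) = 1/299891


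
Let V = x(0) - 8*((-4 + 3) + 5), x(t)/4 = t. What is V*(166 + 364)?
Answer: -16960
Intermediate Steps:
x(t) = 4*t
V = -32 (V = 4*0 - 8*((-4 + 3) + 5) = 0 - 8*(-1 + 5) = 0 - 8*4 = 0 - 32 = -32)
V*(166 + 364) = -32*(166 + 364) = -32*530 = -16960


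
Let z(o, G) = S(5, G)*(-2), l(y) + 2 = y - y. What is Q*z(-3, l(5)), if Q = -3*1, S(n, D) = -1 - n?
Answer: -36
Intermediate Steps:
l(y) = -2 (l(y) = -2 + (y - y) = -2 + 0 = -2)
z(o, G) = 12 (z(o, G) = (-1 - 1*5)*(-2) = (-1 - 5)*(-2) = -6*(-2) = 12)
Q = -3
Q*z(-3, l(5)) = -3*12 = -36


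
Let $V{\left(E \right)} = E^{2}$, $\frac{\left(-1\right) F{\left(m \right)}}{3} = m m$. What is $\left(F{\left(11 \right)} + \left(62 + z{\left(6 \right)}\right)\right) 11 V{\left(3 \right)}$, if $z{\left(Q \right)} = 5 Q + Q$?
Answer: $-26235$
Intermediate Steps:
$F{\left(m \right)} = - 3 m^{2}$ ($F{\left(m \right)} = - 3 m m = - 3 m^{2}$)
$z{\left(Q \right)} = 6 Q$
$\left(F{\left(11 \right)} + \left(62 + z{\left(6 \right)}\right)\right) 11 V{\left(3 \right)} = \left(- 3 \cdot 11^{2} + \left(62 + 6 \cdot 6\right)\right) 11 \cdot 3^{2} = \left(\left(-3\right) 121 + \left(62 + 36\right)\right) 11 \cdot 9 = \left(-363 + 98\right) 99 = \left(-265\right) 99 = -26235$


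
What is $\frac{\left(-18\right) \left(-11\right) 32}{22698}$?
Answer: $\frac{352}{1261} \approx 0.27914$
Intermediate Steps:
$\frac{\left(-18\right) \left(-11\right) 32}{22698} = 198 \cdot 32 \cdot \frac{1}{22698} = 6336 \cdot \frac{1}{22698} = \frac{352}{1261}$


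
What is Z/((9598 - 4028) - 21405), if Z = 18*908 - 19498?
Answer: 3154/15835 ≈ 0.19918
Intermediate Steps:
Z = -3154 (Z = 16344 - 19498 = -3154)
Z/((9598 - 4028) - 21405) = -3154/((9598 - 4028) - 21405) = -3154/(5570 - 21405) = -3154/(-15835) = -3154*(-1/15835) = 3154/15835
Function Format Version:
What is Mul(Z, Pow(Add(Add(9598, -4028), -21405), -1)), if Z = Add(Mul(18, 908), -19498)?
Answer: Rational(3154, 15835) ≈ 0.19918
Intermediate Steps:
Z = -3154 (Z = Add(16344, -19498) = -3154)
Mul(Z, Pow(Add(Add(9598, -4028), -21405), -1)) = Mul(-3154, Pow(Add(Add(9598, -4028), -21405), -1)) = Mul(-3154, Pow(Add(5570, -21405), -1)) = Mul(-3154, Pow(-15835, -1)) = Mul(-3154, Rational(-1, 15835)) = Rational(3154, 15835)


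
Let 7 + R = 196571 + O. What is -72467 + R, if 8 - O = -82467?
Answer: 206572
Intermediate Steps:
O = 82475 (O = 8 - 1*(-82467) = 8 + 82467 = 82475)
R = 279039 (R = -7 + (196571 + 82475) = -7 + 279046 = 279039)
-72467 + R = -72467 + 279039 = 206572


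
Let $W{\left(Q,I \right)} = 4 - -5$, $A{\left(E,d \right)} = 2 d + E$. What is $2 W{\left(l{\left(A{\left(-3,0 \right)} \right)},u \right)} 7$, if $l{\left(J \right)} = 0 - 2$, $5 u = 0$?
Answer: $126$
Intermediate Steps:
$u = 0$ ($u = \frac{1}{5} \cdot 0 = 0$)
$A{\left(E,d \right)} = E + 2 d$
$l{\left(J \right)} = -2$ ($l{\left(J \right)} = 0 - 2 = -2$)
$W{\left(Q,I \right)} = 9$ ($W{\left(Q,I \right)} = 4 + 5 = 9$)
$2 W{\left(l{\left(A{\left(-3,0 \right)} \right)},u \right)} 7 = 2 \cdot 9 \cdot 7 = 18 \cdot 7 = 126$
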